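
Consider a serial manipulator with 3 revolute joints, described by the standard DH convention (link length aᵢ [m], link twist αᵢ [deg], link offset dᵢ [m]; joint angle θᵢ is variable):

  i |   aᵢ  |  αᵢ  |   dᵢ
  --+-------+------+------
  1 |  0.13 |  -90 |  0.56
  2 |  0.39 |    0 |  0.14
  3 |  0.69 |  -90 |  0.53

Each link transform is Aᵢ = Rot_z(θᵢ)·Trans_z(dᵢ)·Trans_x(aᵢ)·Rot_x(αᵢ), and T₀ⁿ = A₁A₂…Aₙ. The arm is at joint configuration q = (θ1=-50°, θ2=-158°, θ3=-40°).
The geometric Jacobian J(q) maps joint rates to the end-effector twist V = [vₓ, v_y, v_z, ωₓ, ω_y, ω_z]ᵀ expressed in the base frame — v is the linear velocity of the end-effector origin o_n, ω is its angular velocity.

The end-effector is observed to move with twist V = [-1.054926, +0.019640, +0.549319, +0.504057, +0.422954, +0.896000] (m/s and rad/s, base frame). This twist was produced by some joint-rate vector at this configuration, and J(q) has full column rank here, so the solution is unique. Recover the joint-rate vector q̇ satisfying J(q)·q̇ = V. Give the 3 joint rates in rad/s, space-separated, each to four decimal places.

0.8960 0.3250 0.3330

o_n = [-0.0574, 1.1108, 0.4929]
J₁: ẑ×o_n = [-1.1108, -0.0574, 0.0000], ω = ẑ
J2: z=[0.7660, 0.6428, 0.0000] o=[0.0836, -0.0996, 0.5600] → [-0.0431, 0.0514, 1.0178, 0.7660, 0.6428, 0.0000]
J3: z=[0.7660, 0.6428, 0.0000] o=[-0.0416, 0.2674, 0.7061] → [-0.1371, 0.1633, 0.6562, 0.7660, 0.6428, 0.0000]
q̇ = J⁺·V = [0.8960, 0.3250, 0.3330]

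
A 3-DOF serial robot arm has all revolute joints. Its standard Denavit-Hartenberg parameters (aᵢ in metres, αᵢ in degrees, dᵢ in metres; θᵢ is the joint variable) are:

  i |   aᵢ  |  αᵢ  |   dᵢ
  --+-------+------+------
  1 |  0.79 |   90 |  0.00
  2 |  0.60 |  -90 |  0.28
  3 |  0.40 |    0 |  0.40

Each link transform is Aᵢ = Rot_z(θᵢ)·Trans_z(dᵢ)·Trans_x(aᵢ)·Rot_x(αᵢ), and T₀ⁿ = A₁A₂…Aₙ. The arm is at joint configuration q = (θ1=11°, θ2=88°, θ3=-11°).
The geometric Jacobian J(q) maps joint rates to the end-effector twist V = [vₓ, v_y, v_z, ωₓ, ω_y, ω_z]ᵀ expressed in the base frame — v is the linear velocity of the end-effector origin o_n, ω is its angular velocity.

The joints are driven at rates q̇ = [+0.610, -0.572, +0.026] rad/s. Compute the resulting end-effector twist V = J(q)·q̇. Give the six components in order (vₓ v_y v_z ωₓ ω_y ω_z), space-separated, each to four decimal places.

o_n = [0.4851, -0.2687, 1.0060]
J₁: ẑ×o_n = [0.2687, 0.4851, -0.0000], ω = ẑ
J2: z=[0.1908, -0.9816, 0.0000] o=[0.7755, 0.1507, 0.0000] → [-0.9875, -0.1920, -0.3651, 0.1908, -0.9816, 0.0000]
J3: z=[-0.9810, -0.1907, 0.0349] o=[0.8495, -0.1201, 0.5996] → [-0.0723, 0.3859, 0.0763, -0.9810, -0.1907, 0.0349]
V = J·q̇ = [0.7269, 0.4157, 0.2108, -0.1346, 0.5565, 0.6109]

0.7269 0.4157 0.2108 -0.1346 0.5565 0.6109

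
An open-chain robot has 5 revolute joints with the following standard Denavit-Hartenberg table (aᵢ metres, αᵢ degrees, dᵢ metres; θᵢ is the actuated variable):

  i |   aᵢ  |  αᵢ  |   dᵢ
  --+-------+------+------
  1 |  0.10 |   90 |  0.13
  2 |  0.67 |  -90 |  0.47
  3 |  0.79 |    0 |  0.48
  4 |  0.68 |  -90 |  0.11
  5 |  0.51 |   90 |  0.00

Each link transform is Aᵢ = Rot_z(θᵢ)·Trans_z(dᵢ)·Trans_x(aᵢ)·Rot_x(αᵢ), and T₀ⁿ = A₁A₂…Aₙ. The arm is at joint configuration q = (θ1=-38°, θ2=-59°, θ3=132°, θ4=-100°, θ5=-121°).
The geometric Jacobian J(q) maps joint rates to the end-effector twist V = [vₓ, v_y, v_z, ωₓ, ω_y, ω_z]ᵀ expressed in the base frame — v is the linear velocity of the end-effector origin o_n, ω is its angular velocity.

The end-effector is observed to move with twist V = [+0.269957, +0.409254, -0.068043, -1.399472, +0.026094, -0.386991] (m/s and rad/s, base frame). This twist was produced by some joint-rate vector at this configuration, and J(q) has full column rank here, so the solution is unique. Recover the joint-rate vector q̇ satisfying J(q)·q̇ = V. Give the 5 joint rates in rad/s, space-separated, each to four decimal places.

0.5740 0.4450 -0.7610 -0.6930 -0.4670

o_n = [1.1819, -0.4941, 0.2345]
J₁: ẑ×o_n = [0.4941, 1.1819, -0.0000], ω = ẑ
J2: z=[-0.6157, -0.7880, 0.0000] o=[0.0788, -0.0616, 0.1300] → [-0.0823, 0.0643, 1.1355, -0.6157, -0.7880, 0.0000]
J3: z=[0.6755, -0.5277, 0.5150] o=[0.0614, -0.6444, -0.4443] → [-0.4356, 0.1186, 0.6928, 0.6755, -0.5277, 0.5150]
J4: z=[0.6755, -0.5277, 0.5150] o=[0.5325, -0.2674, 0.2560] → [0.1281, 0.3490, 0.1896, 0.6755, -0.5277, 0.5150]
J5: z=[0.3070, 0.8363, 0.4542] o=[1.0627, -0.2244, -0.1816] → [0.4705, -0.0736, -0.1825, 0.3070, 0.8363, 0.4542]
q̇ = J⁺·V = [0.5740, 0.4450, -0.7610, -0.6930, -0.4670]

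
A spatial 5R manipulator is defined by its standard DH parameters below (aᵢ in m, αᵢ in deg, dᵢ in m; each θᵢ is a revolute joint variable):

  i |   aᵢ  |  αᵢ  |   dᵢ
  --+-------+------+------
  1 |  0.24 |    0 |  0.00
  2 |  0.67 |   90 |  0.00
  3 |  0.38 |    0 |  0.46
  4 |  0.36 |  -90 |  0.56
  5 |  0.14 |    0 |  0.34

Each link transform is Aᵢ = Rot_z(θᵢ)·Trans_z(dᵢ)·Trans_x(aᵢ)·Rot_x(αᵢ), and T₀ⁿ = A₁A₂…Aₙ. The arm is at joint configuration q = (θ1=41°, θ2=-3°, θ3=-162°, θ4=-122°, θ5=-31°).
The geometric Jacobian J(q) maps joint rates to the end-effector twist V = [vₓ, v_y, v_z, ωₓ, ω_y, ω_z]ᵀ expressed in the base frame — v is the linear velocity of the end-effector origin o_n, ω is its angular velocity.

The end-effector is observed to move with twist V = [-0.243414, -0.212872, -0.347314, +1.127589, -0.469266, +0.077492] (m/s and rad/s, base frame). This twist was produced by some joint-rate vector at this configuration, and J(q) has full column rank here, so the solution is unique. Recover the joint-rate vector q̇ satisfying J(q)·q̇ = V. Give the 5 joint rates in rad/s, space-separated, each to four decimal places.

o_n = [0.9282, -0.6448, 0.4306]
J₁: ẑ×o_n = [0.6448, 0.9282, -0.0000], ω = ẑ
J2: z=[0.0000, 0.0000, 1.0000] o=[0.1811, 0.1575, 0.0000] → [0.8022, 0.7471, -0.0000, 0.0000, 0.0000, 1.0000]
J3: z=[0.6157, -0.7880, 0.0000] o=[0.7091, 0.5699, 0.0000] → [-0.3393, -0.2651, -0.5752, 0.6157, -0.7880, 0.0000]
J4: z=[0.6157, -0.7880, 0.0000] o=[0.7075, -0.0150, -0.1174] → [-0.4318, -0.3374, -0.2138, 0.6157, -0.7880, 0.0000]
J5: z=[-0.7646, -0.5974, 0.2419] o=[1.1209, -0.4027, 0.2319] → [-0.0601, 0.1053, 0.0700, -0.7646, -0.5974, 0.2419]
q̇ = J⁺·V = [0.1450, 0.0820, 0.2120, 0.8520, -0.6180]

0.1450 0.0820 0.2120 0.8520 -0.6180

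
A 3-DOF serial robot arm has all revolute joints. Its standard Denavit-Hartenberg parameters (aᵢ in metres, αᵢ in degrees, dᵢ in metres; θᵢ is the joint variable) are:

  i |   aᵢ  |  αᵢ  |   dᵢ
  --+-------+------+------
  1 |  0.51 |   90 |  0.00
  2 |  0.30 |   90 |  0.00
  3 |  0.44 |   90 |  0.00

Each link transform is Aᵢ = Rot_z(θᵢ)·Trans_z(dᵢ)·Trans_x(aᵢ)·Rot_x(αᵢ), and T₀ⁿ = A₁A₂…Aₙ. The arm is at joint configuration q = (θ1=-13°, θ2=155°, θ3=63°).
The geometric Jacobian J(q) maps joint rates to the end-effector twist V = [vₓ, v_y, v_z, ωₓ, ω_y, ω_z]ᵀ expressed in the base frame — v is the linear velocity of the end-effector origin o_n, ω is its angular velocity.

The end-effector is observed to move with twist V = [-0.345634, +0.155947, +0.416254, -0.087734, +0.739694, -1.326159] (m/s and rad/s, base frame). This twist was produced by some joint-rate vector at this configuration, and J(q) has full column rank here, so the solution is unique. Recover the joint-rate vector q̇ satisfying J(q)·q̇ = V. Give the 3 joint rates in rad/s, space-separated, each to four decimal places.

o_n = [-0.0326, -0.3948, 0.2112]
J₁: ẑ×o_n = [0.3948, -0.0326, 0.0000], ω = ẑ
J2: z=[-0.2250, -0.9744, 0.0000] o=[0.4969, -0.1147, 0.0000] → [-0.2058, 0.0475, -0.4529, -0.2250, -0.9744, 0.0000]
J3: z=[0.4118, -0.0951, 0.9063] o=[0.2320, -0.0536, 0.1268] → [0.3013, -0.2746, -0.1657, 0.4118, -0.0951, 0.9063]
q̇ = J⁺·V = [-0.7860, -0.7010, -0.5960]

-0.7860 -0.7010 -0.5960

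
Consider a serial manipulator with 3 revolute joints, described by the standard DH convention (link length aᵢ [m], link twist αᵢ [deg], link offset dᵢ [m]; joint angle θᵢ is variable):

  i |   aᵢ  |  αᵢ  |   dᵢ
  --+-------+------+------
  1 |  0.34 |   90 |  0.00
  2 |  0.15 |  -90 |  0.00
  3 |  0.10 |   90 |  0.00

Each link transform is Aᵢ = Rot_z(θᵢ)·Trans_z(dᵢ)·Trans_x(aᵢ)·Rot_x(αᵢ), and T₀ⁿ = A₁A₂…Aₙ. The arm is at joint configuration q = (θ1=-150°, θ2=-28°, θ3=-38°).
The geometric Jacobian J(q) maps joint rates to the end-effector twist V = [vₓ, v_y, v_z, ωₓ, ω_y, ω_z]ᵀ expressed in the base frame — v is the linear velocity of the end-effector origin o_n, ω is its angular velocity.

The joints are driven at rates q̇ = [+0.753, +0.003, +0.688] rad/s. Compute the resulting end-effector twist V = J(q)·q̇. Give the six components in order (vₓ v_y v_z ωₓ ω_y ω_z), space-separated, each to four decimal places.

o_n = [-0.5002, -0.2177, -0.1074]
J₁: ẑ×o_n = [0.2177, -0.5002, 0.0000], ω = ẑ
J2: z=[-0.5000, 0.8660, 0.0000] o=[-0.2944, -0.1700, 0.0000] → [-0.0930, -0.0537, 0.2020, -0.5000, 0.8660, 0.0000]
J3: z=[-0.4066, -0.2347, 0.8829] o=[-0.4091, -0.2362, -0.0704] → [-0.0077, -0.0954, -0.0289, -0.4066, -0.2347, 0.8829]
V = J·q̇ = [0.1584, -0.4425, -0.0193, -0.2812, -0.1589, 1.3605]

0.1584 -0.4425 -0.0193 -0.2812 -0.1589 1.3605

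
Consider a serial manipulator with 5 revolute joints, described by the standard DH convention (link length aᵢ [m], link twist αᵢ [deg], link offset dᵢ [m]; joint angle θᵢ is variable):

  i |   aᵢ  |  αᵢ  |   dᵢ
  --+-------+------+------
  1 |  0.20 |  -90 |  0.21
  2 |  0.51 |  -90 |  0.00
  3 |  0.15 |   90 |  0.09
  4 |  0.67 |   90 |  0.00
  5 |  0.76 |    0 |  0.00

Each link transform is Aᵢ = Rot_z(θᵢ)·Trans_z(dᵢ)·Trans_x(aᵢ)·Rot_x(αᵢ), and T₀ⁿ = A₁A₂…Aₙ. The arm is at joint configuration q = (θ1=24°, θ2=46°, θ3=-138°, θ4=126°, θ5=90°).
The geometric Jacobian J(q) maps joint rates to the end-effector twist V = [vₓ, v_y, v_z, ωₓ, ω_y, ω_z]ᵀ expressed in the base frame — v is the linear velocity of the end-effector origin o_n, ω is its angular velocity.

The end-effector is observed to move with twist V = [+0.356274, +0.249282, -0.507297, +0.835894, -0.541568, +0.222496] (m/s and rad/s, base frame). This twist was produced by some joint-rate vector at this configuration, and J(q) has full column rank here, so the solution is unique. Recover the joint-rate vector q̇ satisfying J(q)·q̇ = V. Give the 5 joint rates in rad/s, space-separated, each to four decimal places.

0.9150 -0.9560 0.5040 -0.6760 -0.7040

o_n = [0.1794, -0.7170, -0.3604]
J₁: ẑ×o_n = [0.7170, 0.1794, -0.0000], ω = ẑ
J2: z=[-0.4067, 0.9135, 0.0000] o=[0.1827, 0.0813, 0.2100] → [-0.5211, -0.2320, 0.3278, -0.4067, 0.9135, 0.0000]
J3: z=[-0.6571, -0.2926, -0.6947] o=[0.5064, 0.2254, -0.1569] → [-0.5951, 0.0934, 0.5236, -0.6571, -0.2926, -0.6947]
J4: z=[-0.1224, -0.8680, 0.4813] o=[0.3356, 0.2593, -0.1392] → [0.6619, -0.1023, -0.0162, -0.1224, -0.8680, 0.4813]
J5: z=[-0.9880, 0.1527, 0.0242] o=[0.2724, -0.0573, -0.7263] → [0.0718, 0.3592, 0.6659, -0.9880, 0.1527, 0.0242]
q̇ = J⁺·V = [0.9150, -0.9560, 0.5040, -0.6760, -0.7040]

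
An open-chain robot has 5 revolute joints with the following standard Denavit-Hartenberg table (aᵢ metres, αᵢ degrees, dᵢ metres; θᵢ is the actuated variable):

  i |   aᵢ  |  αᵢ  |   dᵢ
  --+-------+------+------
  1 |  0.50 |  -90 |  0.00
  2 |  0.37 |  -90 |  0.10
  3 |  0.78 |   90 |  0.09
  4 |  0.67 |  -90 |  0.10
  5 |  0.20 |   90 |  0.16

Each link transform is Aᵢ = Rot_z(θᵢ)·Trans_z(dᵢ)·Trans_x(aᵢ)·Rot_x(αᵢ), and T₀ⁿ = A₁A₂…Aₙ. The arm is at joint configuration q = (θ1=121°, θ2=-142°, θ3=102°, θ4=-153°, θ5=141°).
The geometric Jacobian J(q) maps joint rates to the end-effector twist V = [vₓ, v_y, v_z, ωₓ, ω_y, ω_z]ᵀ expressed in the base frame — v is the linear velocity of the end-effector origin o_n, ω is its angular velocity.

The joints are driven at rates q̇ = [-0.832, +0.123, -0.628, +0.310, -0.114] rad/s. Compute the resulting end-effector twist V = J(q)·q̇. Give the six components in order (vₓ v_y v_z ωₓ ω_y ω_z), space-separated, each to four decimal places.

0.4701 -0.2729 0.0708 0.2008 -0.5461 -1.0535

o_n = [0.1800, 0.2444, -0.0637]
J₁: ẑ×o_n = [-0.2444, 0.1800, 0.0000], ω = ẑ
J2: z=[-0.8572, -0.5150, 0.0000] o=[-0.2575, 0.4286, 0.0000] → [0.0328, -0.0546, 0.3832, -0.8572, -0.5150, 0.0000]
J3: z=[-0.3171, 0.5277, 0.7880] o=[-0.1931, 0.1272, 0.2278] → [-0.2462, 0.2015, -0.2341, -0.3171, 0.5277, 0.7880]
J4: z=[0.5752, -0.5536, 0.6022] o=[0.3666, 0.6771, 0.1989] → [0.4060, 0.0387, -0.3522, 0.5752, -0.5536, 0.6022]
J5: z=[0.6249, -0.1777, -0.7602] o=[0.0704, 0.0767, 0.0958] → [0.1558, 0.0164, 0.1243, 0.6249, -0.1777, -0.7602]
V = J·q̇ = [0.4701, -0.2729, 0.0708, 0.2008, -0.5461, -1.0535]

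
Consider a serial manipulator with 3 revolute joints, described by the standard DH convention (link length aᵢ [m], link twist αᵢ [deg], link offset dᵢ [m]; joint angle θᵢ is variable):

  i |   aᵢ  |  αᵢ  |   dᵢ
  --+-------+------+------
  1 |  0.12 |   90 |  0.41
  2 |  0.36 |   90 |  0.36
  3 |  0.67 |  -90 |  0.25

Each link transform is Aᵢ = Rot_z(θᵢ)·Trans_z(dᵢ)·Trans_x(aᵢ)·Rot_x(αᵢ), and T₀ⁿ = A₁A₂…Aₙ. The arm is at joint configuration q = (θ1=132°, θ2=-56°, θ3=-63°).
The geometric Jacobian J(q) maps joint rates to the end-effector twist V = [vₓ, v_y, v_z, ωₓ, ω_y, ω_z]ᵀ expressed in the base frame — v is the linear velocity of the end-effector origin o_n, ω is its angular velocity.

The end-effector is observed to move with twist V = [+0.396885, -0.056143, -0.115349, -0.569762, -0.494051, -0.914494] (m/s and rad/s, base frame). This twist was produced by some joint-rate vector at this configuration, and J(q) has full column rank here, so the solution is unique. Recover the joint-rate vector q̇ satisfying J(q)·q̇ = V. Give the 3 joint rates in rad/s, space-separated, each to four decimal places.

-0.9240 -0.7540 -0.0170

o_n = [-0.3662, 0.0526, -0.2804]
J₁: ẑ×o_n = [-0.0526, -0.3662, 0.0000], ω = ẑ
J2: z=[0.7431, 0.6691, 0.0000] o=[-0.0803, 0.0892, 0.4100] → [-0.4620, 0.5131, 0.1641, 0.7431, 0.6691, 0.0000]
J3: z=[0.5547, -0.6161, -0.5592] o=[0.0525, 0.4797, 0.1115] → [0.0027, 0.4516, -0.4949, 0.5547, -0.6161, -0.5592]
q̇ = J⁺·V = [-0.9240, -0.7540, -0.0170]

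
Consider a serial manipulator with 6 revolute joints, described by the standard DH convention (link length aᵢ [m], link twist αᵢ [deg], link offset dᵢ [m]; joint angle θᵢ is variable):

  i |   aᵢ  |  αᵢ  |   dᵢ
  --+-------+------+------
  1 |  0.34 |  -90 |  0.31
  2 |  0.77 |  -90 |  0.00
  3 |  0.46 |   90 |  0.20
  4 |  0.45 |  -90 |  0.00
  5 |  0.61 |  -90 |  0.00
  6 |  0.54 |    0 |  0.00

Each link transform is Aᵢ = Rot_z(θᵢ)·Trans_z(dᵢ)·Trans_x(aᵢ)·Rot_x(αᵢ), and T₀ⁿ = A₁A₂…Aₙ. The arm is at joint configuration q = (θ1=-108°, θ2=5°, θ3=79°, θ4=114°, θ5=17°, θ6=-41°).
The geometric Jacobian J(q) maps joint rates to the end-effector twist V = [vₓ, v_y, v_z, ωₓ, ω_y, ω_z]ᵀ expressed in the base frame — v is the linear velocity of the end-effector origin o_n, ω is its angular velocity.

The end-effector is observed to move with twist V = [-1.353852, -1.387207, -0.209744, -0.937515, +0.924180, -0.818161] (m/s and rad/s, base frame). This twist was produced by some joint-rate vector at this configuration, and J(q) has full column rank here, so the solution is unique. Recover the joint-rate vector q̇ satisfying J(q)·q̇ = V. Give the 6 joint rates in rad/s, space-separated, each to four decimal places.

o_n = [0.1694, -0.7005, -1.0751]
J₁: ẑ×o_n = [0.7005, 0.1694, -0.0000], ω = ẑ
J2: z=[0.9511, -0.3090, 0.0000] o=[-0.1051, -0.3234, 0.3100] → [0.4280, 1.3173, -0.2739, 0.9511, -0.3090, 0.0000]
J3: z=[0.0269, 0.0829, -0.9962] o=[-0.3421, -1.0529, 0.2429] → [0.2418, -0.4741, -0.0329, 0.0269, 0.0829, -0.9962]
J4: z=[-0.1207, -0.9890, -0.0856] o=[-0.7932, -0.9799, 0.0360] → [1.1228, -0.2165, 0.9183, -0.1207, -0.9890, -0.0856]
J5: z=[0.8956, -0.1457, 0.4204] o=[-0.6005, -0.9683, -0.3705] → [-0.0099, 0.9547, 0.3520, 0.8956, -0.1457, 0.4204]
J6: z=[-0.0098, 0.9382, 0.3459] o=[-0.3292, -0.7768, -0.8822] → [-0.2074, 0.1706, -0.4685, -0.0098, 0.9382, 0.3459]
q̇ = J⁺·V = [-0.8210, -0.9380, 0.1030, -0.2960, -0.0900, 0.3410]

-0.8210 -0.9380 0.1030 -0.2960 -0.0900 0.3410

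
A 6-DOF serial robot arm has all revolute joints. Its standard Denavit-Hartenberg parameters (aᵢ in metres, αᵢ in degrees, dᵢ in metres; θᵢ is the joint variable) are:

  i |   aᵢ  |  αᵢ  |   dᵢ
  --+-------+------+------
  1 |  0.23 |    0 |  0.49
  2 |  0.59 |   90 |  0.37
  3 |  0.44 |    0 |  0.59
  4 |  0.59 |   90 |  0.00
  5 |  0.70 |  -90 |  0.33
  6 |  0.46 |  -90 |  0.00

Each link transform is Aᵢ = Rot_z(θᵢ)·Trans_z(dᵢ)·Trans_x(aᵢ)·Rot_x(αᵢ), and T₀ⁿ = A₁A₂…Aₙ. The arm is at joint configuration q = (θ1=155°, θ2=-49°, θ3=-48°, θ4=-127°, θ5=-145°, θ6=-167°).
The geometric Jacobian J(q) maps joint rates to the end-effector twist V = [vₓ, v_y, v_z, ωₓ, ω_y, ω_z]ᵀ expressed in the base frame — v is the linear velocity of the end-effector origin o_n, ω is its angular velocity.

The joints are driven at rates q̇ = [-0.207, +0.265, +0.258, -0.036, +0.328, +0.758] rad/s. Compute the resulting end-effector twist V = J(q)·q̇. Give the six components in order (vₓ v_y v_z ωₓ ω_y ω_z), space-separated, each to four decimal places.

-0.1165 0.0133 0.3226 -0.2562 -0.5538 0.3469

o_n = [0.0919, 0.6664, 0.9314]
J₁: ẑ×o_n = [-0.6664, 0.0919, 0.0000], ω = ẑ
J2: z=[0.0000, 0.0000, 1.0000] o=[-0.2085, 0.0972, 0.4900] → [-0.5692, 0.3003, 0.0000, 0.0000, 0.0000, 1.0000]
J3: z=[0.9613, 0.2756, 0.0000] o=[-0.3711, 0.6643, 0.8600] → [0.0197, -0.0686, -0.1256, 0.9613, 0.2756, 0.0000]
J4: z=[0.9613, 0.2756, 0.0000] o=[0.1149, 1.1100, 0.5330] → [0.1098, -0.3829, -0.4201, 0.9613, 0.2756, 0.0000]
J5: z=[0.0240, -0.0838, 0.9962] o=[0.2769, 0.5450, 0.4816] → [-0.1586, -0.1951, -0.0126, 0.0240, -0.0838, 0.9962]
J6: z=[-0.6299, -0.7750, -0.0500] o=[-0.2586, 0.9558, 0.8603] → [-0.0696, 0.0273, 0.4539, -0.6299, -0.7750, -0.0500]
V = J·q̇ = [-0.1165, 0.0133, 0.3226, -0.2562, -0.5538, 0.3469]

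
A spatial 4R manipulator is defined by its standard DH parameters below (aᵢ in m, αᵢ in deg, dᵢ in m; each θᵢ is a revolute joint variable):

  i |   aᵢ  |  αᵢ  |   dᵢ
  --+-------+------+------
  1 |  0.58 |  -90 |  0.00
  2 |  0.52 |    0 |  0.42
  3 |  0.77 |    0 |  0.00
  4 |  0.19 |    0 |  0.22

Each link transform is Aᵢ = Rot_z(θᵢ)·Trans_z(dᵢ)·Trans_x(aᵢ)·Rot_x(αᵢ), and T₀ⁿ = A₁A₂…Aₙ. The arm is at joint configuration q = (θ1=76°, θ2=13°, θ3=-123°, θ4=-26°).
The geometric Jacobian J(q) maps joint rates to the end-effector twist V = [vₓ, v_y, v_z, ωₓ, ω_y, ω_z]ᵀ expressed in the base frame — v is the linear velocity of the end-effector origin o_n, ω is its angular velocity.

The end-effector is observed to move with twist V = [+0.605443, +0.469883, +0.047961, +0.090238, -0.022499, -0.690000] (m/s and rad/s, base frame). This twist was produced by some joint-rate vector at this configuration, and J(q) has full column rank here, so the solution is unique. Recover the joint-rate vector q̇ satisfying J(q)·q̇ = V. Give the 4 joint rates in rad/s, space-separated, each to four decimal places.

o_n = [-0.4549, 0.8211, 0.7386]
J₁: ẑ×o_n = [-0.8211, -0.4549, 0.0000], ω = ẑ
J2: z=[-0.9703, 0.2419, 0.0000] o=[0.1403, 0.5628, 0.0000] → [0.1787, 0.7166, -0.1066, -0.9703, 0.2419, 0.0000]
J3: z=[-0.9703, 0.2419, 0.0000] o=[-0.1446, 1.1560, -0.1170] → [0.2070, 0.8301, 0.4000, -0.9703, 0.2419, 0.0000]
J4: z=[-0.9703, 0.2419, 0.0000] o=[-0.2083, 0.9005, 0.6066] → [0.0319, 0.1281, 0.1367, -0.9703, 0.2419, 0.0000]
q̇ = J⁺·V = [-0.6900, 0.0050, 0.2350, -0.3330]

-0.6900 0.0050 0.2350 -0.3330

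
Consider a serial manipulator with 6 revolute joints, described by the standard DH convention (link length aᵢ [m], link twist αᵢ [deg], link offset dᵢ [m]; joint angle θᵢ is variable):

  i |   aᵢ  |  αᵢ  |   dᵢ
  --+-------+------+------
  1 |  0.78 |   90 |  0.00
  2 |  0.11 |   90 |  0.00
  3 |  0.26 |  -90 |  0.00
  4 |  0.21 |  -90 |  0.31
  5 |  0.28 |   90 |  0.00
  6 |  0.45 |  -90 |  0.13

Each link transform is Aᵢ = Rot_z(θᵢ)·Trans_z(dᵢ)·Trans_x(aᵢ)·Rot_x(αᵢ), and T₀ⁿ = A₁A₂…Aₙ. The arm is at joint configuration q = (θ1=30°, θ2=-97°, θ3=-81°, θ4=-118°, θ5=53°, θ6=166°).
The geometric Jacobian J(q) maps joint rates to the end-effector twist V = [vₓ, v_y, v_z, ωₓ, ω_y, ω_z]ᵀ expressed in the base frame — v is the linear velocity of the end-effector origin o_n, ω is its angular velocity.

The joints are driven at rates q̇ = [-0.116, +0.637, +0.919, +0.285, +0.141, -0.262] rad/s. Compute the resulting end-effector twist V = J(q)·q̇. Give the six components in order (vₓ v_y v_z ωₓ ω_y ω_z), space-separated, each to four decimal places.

o_n = [0.3108, 0.3753, -0.6218]
J₁: ẑ×o_n = [-0.3753, 0.3108, 0.0000], ω = ẑ
J2: z=[0.5000, -0.8660, 0.0000] o=[0.6755, 0.3900, 0.0000] → [0.5385, 0.3109, -0.3232, 0.5000, -0.8660, 0.0000]
J3: z=[-0.8596, -0.4963, 0.1219] o=[0.6639, 0.3833, -0.1092] → [0.2554, -0.4837, -0.1684, -0.8596, -0.4963, 0.1219]
J4: z=[-0.0260, -0.1957, -0.9803] o=[0.5312, 0.6032, -0.1495] → [-0.1310, 0.2037, -0.0372, -0.0260, -0.1957, -0.9803]
J5: z=[-0.8542, 0.5138, -0.0799] o=[0.4141, 0.3672, -0.4155] → [-0.1054, -0.1680, 0.0461, -0.8542, 0.5138, -0.0799]
J6: z=[-0.4304, -0.7848, -0.4458] o=[0.3324, 0.2702, -0.1659] → [0.4047, -0.1866, -0.0622, -0.4304, -0.7848, -0.4458]
V = J·q̇ = [0.4631, -0.1992, -0.3484, -0.4865, -0.7854, -0.1779]

0.4631 -0.1992 -0.3484 -0.4865 -0.7854 -0.1779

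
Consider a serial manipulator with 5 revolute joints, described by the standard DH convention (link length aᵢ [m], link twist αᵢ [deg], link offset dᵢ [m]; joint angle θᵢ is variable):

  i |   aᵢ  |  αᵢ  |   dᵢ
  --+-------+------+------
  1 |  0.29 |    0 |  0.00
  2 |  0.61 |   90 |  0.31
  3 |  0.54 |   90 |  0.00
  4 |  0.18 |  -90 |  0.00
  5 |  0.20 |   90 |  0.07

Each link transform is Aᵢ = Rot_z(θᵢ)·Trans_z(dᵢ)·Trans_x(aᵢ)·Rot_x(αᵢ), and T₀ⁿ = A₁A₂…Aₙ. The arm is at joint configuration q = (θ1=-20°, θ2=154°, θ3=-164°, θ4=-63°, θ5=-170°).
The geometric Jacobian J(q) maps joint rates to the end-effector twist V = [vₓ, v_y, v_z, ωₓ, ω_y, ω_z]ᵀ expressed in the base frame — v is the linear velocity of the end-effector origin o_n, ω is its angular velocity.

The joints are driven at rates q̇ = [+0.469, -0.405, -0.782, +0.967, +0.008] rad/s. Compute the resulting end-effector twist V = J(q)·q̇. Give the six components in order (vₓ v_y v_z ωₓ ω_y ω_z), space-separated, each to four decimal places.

o_n = [0.2862, -0.0459, 0.1795]
J₁: ẑ×o_n = [0.0459, 0.2862, -0.0000], ω = ẑ
J2: z=[0.0000, 0.0000, 1.0000] o=[0.2725, -0.0992, 0.0000] → [-0.0533, 0.0137, 0.0000, 0.0000, 0.0000, 1.0000]
J3: z=[0.7193, 0.6947, 0.0000] o=[-0.1512, 0.3396, 0.3100] → [-0.0907, 0.0939, -0.5812, 0.7193, 0.6947, 0.0000]
J4: z=[0.1915, -0.1983, 0.9613] o=[0.2094, -0.0338, 0.1612] → [0.0080, 0.0704, 0.0129, 0.1915, -0.1983, 0.9613]
J5: z=[0.9215, -0.3007, -0.2456] o=[0.1486, -0.2017, 0.1386] → [0.0260, -0.0715, 0.1850, 0.9215, -0.3007, -0.2456]
V = J·q̇ = [0.1220, 0.1228, 0.4685, -0.3700, -0.7374, 0.9916]

0.1220 0.1228 0.4685 -0.3700 -0.7374 0.9916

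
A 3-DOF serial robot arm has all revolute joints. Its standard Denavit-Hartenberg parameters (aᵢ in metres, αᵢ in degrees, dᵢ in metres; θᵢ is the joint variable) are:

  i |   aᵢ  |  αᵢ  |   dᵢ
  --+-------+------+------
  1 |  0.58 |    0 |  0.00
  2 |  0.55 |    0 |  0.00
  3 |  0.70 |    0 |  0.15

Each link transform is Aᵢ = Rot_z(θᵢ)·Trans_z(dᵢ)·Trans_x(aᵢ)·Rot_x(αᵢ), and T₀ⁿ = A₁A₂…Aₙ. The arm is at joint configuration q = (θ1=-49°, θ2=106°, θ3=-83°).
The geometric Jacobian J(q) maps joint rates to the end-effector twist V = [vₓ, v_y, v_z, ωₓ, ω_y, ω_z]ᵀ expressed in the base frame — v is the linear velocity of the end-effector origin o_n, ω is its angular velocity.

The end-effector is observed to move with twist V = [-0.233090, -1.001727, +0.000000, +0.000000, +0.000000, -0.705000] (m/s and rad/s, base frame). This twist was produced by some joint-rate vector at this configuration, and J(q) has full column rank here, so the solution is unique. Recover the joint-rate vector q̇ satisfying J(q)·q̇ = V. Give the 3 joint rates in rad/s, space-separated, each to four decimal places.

-0.8560 0.0800 0.0710

o_n = [1.3092, -0.2833, 0.1500]
J₁: ẑ×o_n = [0.2833, 1.3092, -0.0000], ω = ẑ
J2: z=[0.0000, 0.0000, 1.0000] o=[0.3805, -0.4377, 0.0000] → [-0.1544, 0.9287, 0.0000, 0.0000, 0.0000, 1.0000]
J3: z=[0.0000, 0.0000, 1.0000] o=[0.6801, 0.0235, 0.0000] → [0.3069, 0.6292, -0.0000, 0.0000, 0.0000, 1.0000]
q̇ = J⁺·V = [-0.8560, 0.0800, 0.0710]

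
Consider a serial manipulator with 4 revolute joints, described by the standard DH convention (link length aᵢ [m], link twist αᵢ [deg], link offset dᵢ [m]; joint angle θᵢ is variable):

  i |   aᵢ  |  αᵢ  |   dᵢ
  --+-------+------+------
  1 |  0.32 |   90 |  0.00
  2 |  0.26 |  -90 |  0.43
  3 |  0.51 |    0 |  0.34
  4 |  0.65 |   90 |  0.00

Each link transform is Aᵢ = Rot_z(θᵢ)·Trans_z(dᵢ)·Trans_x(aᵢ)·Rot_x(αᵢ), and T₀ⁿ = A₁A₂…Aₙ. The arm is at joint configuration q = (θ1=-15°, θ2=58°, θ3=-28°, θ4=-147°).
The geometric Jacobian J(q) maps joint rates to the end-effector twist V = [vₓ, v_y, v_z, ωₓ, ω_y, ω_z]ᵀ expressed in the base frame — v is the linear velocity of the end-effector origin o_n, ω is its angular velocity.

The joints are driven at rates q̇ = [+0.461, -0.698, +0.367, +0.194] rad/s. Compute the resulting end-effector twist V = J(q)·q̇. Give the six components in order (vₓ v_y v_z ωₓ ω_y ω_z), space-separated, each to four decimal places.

o_n = [-0.1252, -0.7181, 0.2334]
J₁: ẑ×o_n = [0.7181, -0.1252, 0.0000], ω = ẑ
J2: z=[-0.2588, -0.9659, 0.0000] o=[0.3091, -0.0828, 0.0000] → [-0.2255, 0.0604, -0.2551, -0.2588, -0.9659, 0.0000]
J3: z=[-0.8192, 0.2195, 0.5299] o=[0.3309, -0.5338, 0.2205] → [0.1005, -0.2311, 0.2511, -0.8192, 0.2195, 0.5299]
J4: z=[-0.8192, 0.2195, 0.5299] o=[0.2209, -0.7522, 0.7825] → [-0.1386, -0.6332, 0.0480, -0.8192, 0.2195, 0.5299]
V = J·q̇ = [0.4984, -0.3076, 0.2795, -0.2789, 0.7974, 0.7583]

0.4984 -0.3076 0.2795 -0.2789 0.7974 0.7583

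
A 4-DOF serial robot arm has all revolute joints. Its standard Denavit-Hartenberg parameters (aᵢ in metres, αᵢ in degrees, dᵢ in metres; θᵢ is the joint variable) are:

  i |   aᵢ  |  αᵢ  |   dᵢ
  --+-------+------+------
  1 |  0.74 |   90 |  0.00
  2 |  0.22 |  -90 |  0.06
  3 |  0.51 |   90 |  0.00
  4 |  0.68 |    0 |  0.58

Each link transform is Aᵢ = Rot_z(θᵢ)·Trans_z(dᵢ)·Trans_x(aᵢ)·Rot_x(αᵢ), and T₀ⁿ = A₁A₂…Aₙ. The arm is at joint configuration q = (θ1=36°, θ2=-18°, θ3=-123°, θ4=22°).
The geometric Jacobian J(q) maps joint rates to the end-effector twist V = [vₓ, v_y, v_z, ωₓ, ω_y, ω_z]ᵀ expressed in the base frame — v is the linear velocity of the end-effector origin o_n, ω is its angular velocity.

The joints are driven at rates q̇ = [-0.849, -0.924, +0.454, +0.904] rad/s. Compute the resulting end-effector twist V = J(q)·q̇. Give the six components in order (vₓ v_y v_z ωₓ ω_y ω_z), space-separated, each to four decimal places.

0.5370 0.0340 1.1207 -1.3024 0.8045 -0.1829

o_n = [0.3912, -0.5817, 0.5165]
J₁: ẑ×o_n = [0.5817, 0.3912, -0.0000], ω = ẑ
J2: z=[0.5878, -0.8090, 0.0000] o=[0.5987, 0.4350, 0.0000] → [-0.4179, -0.3036, -0.7654, 0.5878, -0.8090, 0.0000]
J3: z=[0.2500, 0.1816, 0.9511] o=[0.8032, 0.5094, -0.0680] → [1.1439, -0.5379, -0.1980, 0.2500, 0.1816, 0.9511]
J4: z=[-0.9654, -0.0282, 0.2592] o=[0.8409, 0.0081, 0.0179] → [0.1388, 0.3649, 0.5568, -0.9654, -0.0282, 0.2592]
V = J·q̇ = [0.5370, 0.0340, 1.1207, -1.3024, 0.8045, -0.1829]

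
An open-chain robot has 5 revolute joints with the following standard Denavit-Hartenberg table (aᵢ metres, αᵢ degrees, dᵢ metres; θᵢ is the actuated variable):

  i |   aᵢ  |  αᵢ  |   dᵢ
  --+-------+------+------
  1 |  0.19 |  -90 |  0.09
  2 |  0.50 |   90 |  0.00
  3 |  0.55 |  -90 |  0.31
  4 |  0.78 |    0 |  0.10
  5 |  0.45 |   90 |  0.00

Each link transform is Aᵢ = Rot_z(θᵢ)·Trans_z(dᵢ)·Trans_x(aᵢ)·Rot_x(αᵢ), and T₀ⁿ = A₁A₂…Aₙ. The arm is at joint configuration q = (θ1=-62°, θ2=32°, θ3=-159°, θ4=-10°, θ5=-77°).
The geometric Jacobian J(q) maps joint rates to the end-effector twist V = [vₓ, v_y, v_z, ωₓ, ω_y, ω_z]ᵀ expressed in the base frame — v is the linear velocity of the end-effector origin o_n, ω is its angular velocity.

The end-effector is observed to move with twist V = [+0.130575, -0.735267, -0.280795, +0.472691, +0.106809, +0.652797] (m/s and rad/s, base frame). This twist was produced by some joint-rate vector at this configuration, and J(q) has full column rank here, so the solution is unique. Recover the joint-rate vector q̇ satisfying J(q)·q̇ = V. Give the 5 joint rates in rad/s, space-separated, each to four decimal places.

0.5250 0.5730 0.1760 0.5590 -0.4460

o_n = [-0.4805, -0.3193, 1.2287]
J₁: ẑ×o_n = [0.3193, -0.4805, 0.0000], ω = ẑ
J2: z=[0.8829, 0.4695, 0.0000] o=[0.0892, -0.1678, 0.0900] → [0.5346, -1.0054, 0.1337, 0.8829, 0.4695, 0.0000]
J3: z=[0.2488, -0.4679, 0.8480] o=[0.2883, -0.5422, -0.1750] → [-0.8457, -1.0012, -0.3043, 0.2488, -0.4679, 0.8480]
J4: z=[-0.6816, -0.7066, -0.1899] o=[-0.0131, -0.3953, 0.3600] → [-0.5994, 0.6809, -0.3821, -0.6816, -0.7066, -0.1899]
J5: z=[-0.6816, -0.7066, -0.1899] o=[-0.5761, -0.1216, 0.8359] → [-0.3151, 0.2496, 0.2023, -0.6816, -0.7066, -0.1899]
q̇ = J⁺·V = [0.5250, 0.5730, 0.1760, 0.5590, -0.4460]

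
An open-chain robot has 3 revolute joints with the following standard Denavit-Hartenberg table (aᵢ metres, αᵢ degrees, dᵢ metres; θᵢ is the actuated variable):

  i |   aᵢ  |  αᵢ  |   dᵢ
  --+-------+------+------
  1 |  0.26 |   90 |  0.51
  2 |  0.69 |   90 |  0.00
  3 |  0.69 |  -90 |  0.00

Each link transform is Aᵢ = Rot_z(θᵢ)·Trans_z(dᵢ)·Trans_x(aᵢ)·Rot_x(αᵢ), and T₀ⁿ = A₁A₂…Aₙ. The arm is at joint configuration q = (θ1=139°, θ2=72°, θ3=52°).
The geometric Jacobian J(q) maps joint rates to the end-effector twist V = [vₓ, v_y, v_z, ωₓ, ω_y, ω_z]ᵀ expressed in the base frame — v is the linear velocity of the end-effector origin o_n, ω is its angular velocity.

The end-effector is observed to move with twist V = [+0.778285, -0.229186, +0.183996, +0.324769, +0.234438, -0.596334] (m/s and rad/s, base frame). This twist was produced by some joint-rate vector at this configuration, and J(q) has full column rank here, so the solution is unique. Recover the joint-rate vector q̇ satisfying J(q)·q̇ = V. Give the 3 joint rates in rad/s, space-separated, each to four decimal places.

-0.6260 0.3900 -0.0960

o_n = [-0.0995, 0.8069, 1.5702]
J₁: ẑ×o_n = [-0.8069, -0.0995, 0.0000], ω = ẑ
J2: z=[0.6561, 0.7547, 0.0000] o=[-0.1962, 0.1706, 0.5100] → [0.8002, -0.6956, 0.3445, 0.6561, 0.7547, 0.0000]
J3: z=[-0.7178, 0.6239, -0.3090] o=[-0.3571, 0.3105, 1.1662] → [0.4055, 0.2104, -0.5171, -0.7178, 0.6239, -0.3090]
q̇ = J⁺·V = [-0.6260, 0.3900, -0.0960]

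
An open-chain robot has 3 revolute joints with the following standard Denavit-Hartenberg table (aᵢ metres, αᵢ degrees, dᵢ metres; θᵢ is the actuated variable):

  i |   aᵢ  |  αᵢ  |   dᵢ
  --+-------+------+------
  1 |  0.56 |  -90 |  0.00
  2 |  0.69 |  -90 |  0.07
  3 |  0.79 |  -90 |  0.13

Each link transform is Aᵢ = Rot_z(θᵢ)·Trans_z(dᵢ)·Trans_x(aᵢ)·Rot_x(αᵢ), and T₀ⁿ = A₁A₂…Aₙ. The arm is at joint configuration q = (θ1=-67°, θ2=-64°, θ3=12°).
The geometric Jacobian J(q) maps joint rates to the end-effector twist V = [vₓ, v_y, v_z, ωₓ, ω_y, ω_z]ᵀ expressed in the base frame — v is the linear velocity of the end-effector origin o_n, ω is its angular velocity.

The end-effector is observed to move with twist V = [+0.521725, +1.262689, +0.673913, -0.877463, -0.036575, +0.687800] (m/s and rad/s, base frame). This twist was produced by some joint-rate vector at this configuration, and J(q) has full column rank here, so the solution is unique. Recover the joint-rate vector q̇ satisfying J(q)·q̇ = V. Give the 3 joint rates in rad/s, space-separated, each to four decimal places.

0.5370 -0.8220 -0.3440

o_n = [0.4283, -1.2501, 1.2577]
J₁: ẑ×o_n = [1.2501, 0.4283, -0.0000], ω = ẑ
J2: z=[0.9205, 0.3907, 0.0000] o=[0.2188, -0.5155, 0.0000] → [0.4914, -1.1577, -0.7581, 0.9205, 0.3907, 0.0000]
J3: z=[0.3512, -0.8273, -0.4384] o=[0.4014, -0.7666, 0.6202] → [-0.7394, -0.2357, -0.1476, 0.3512, -0.8273, -0.4384]
q̇ = J⁺·V = [0.5370, -0.8220, -0.3440]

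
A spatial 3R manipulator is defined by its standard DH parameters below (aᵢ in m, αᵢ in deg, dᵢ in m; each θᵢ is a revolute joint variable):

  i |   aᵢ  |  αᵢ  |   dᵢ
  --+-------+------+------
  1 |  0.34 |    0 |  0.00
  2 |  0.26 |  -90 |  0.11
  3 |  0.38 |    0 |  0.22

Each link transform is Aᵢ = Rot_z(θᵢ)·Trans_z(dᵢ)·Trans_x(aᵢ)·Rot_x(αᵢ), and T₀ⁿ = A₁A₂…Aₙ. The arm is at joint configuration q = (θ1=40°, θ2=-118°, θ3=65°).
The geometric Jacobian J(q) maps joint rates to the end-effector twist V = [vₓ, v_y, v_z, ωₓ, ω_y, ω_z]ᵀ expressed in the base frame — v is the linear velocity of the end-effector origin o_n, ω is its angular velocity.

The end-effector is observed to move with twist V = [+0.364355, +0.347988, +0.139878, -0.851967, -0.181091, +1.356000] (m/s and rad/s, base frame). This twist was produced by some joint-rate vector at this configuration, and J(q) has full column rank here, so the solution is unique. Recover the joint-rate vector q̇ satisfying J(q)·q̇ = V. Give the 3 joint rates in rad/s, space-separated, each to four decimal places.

0.8870 0.4690 -0.8710

o_n = [0.5631, -0.1471, -0.2344]
J₁: ẑ×o_n = [0.1471, 0.5631, -0.0000], ω = ẑ
J2: z=[0.0000, 0.0000, 1.0000] o=[0.2605, 0.2185, 0.0000] → [0.3657, 0.3026, -0.0000, 0.0000, 0.0000, 1.0000]
J3: z=[0.9781, 0.2079, 0.0000] o=[0.3145, -0.0358, 0.1100] → [-0.0716, 0.3369, -0.1606, 0.9781, 0.2079, 0.0000]
q̇ = J⁺·V = [0.8870, 0.4690, -0.8710]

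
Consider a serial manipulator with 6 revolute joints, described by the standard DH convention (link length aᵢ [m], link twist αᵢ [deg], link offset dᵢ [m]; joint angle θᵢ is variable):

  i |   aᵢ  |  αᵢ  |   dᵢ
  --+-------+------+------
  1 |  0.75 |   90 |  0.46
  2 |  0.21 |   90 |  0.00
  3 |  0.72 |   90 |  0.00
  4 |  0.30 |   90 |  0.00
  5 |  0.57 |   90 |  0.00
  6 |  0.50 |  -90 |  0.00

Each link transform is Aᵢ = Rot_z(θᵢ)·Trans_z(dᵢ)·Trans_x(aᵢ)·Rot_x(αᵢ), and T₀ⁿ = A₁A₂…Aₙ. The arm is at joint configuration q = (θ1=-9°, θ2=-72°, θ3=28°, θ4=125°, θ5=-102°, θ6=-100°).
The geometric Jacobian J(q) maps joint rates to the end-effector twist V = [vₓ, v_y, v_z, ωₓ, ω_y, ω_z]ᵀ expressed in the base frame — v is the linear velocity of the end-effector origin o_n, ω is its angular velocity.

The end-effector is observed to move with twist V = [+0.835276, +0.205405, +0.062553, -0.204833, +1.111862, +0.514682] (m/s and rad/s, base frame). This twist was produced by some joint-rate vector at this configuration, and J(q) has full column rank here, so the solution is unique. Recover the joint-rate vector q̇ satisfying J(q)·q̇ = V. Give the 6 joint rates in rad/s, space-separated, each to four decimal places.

o_n = [0.8233, -0.6490, 0.3383]
J₁: ẑ×o_n = [0.6490, 0.8233, -0.0000], ω = ẑ
J2: z=[-0.1564, -0.9877, 0.0000] o=[0.7408, -0.1173, 0.4600] → [0.1202, -0.0190, 0.1646, -0.1564, -0.9877, 0.0000]
J3: z=[-0.9393, 0.1488, -0.3090] o=[0.8049, -0.1275, 0.2603] → [-0.1496, 0.0676, 0.4872, -0.9393, 0.1488, -0.3090]
J4: z=[0.2814, 0.8494, -0.4465] o=[0.9460, -0.4921, -0.3443] → [0.5097, -0.1373, 0.0601, 0.2814, 0.8494, -0.4465]
J5: z=[-0.3782, -0.3295, -0.8651] o=[0.6814, -0.3684, -0.2758] → [-0.4451, 0.1095, 0.1529, -0.3782, -0.3295, -0.8651]
J6: z=[0.9212, -0.2267, -0.3164] o=[0.6291, -0.8908, -0.0539] → [-0.0124, -0.4227, 0.2668, 0.9212, -0.2267, -0.3164]
q̇ = J⁺·V = [0.2790, -0.0650, 0.4520, 0.7890, -0.7270, -0.3120]

0.2790 -0.0650 0.4520 0.7890 -0.7270 -0.3120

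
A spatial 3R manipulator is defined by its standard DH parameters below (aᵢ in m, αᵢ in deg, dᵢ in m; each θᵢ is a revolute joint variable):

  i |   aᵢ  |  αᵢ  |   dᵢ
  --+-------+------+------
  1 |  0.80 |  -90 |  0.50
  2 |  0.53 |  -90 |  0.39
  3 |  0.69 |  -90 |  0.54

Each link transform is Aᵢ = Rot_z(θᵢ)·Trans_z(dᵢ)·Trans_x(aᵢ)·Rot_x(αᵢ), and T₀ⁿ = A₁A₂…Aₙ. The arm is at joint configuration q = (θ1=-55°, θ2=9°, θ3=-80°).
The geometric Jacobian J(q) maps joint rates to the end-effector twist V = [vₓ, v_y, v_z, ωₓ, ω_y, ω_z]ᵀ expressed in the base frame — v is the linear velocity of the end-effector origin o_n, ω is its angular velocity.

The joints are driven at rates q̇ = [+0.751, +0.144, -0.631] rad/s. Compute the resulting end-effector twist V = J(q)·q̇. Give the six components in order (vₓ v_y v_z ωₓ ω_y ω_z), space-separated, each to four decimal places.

0.1409 1.7078 -0.0132 0.1746 0.0017 1.3742

o_n = [1.6546, -0.4984, -0.1350]
J₁: ẑ×o_n = [0.4984, 1.6546, -0.0000], ω = ẑ
J2: z=[0.8192, 0.5736, 0.0000] o=[0.4589, -0.6553, 0.5000] → [-0.3642, 0.5202, -0.5573, 0.8192, 0.5736, 0.0000]
J3: z=[-0.0897, 0.1281, -0.9877] o=[1.0786, -0.8604, 0.4171] → [0.2868, -0.6185, -0.1063, -0.0897, 0.1281, -0.9877]
V = J·q̇ = [0.1409, 1.7078, -0.0132, 0.1746, 0.0017, 1.3742]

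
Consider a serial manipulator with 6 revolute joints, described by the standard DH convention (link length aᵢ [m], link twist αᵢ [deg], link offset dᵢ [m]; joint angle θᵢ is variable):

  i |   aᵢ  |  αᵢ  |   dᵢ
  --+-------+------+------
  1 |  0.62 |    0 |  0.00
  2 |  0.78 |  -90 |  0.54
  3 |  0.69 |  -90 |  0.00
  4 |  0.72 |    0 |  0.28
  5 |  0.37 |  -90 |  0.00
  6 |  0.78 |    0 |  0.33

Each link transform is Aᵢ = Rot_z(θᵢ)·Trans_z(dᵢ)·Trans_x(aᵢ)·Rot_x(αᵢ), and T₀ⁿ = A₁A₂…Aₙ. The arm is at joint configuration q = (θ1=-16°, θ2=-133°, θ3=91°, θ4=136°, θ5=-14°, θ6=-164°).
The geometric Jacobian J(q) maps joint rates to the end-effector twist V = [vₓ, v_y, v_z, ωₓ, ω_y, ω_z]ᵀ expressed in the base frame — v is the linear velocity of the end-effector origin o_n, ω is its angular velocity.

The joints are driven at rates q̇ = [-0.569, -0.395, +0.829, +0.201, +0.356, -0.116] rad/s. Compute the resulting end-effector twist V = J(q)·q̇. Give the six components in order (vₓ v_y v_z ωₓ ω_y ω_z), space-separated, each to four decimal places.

-0.1597 -0.2551 0.2207 0.8741 -0.3702 -1.0526

o_n = [0.3514, -0.3141, 0.4552]
J₁: ẑ×o_n = [0.3141, 0.3514, -0.0000], ω = ẑ
J2: z=[0.0000, 0.0000, 1.0000] o=[0.5960, -0.1709, 0.0000] → [0.1432, -0.2446, 0.0000, 0.0000, 0.0000, 1.0000]
J3: z=[0.5150, -0.8572, 0.0000] o=[-0.0726, -0.5726, 0.5400] → [0.0727, 0.0437, 0.4966, 0.5150, -0.8572, 0.0000]
J4: z=[0.8570, 0.5150, 0.0175] o=[-0.0623, -0.5664, -0.1499] → [0.3072, -0.5114, 0.0032, 0.8570, 0.5150, 0.0175]
J5: z=[0.8570, 0.5150, 0.0175] o=[-0.0877, 0.0018, 0.3728] → [0.0479, -0.0629, -0.4969, 0.8570, 0.5150, 0.0175]
J6: z=[0.2602, -0.4619, 0.8479] o=[-0.2522, 0.2690, 0.5689] → [0.5470, 0.5414, 0.1270, 0.2602, -0.4619, 0.8479]
V = J·q̇ = [-0.1597, -0.2551, 0.2207, 0.8741, -0.3702, -1.0526]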